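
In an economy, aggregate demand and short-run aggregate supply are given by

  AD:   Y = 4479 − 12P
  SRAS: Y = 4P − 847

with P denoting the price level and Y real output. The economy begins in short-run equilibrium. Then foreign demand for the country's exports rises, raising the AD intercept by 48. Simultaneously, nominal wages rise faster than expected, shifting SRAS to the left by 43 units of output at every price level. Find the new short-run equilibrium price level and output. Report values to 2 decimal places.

After both shocks: AD is Y = 4527 − 12P and SRAS is Y = 4P − 890.
Setting them equal: 5417 = 16P, so P = 338.56.
Substituting into AD, Y = 464.25.

P = 338.56, Y = 464.25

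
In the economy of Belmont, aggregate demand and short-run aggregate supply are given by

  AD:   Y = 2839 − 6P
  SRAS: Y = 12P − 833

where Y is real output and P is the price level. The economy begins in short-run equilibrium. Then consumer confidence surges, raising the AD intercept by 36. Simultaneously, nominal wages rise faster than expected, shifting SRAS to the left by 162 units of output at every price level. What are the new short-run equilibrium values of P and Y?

P = 215, Y = 1585

After both shocks: AD is Y = 2875 − 6P and SRAS is Y = 12P − 995.
Setting them equal: 3870 = 18P, so P = 215.
Y = 2875 − 6·215 = 1585.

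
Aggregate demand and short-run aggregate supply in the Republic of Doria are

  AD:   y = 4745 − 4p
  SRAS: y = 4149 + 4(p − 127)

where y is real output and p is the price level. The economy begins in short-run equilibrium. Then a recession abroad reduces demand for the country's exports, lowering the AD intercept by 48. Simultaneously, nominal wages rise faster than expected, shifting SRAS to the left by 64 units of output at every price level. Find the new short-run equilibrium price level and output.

p = 140, y = 4137

After both shocks: AD is y = 4697 − 4p and SRAS is y = 3577 + 4p.
Setting them equal: 1120 = 8p, so p = 140.
y = 4697 − 4·140 = 4137.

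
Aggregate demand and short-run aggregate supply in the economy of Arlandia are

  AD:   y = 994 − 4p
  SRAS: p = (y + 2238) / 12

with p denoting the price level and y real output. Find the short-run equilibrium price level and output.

Rearrange SRAS to y = 12p − 2238.
Set AD = SRAS: 994 − 4p = 12p − 2238, so 3232 = 16p and p = 202.
Then y = 994 − 4·202 = 186.

p = 202, y = 186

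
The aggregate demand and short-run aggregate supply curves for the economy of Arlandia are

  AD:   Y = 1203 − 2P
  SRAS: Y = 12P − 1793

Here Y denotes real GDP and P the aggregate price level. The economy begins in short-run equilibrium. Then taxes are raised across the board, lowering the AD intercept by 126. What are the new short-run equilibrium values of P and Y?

P = 205, Y = 667

This is a negative demand shock: AD shifts left.
New AD: Y = 1077 − 2P.
Set AD = SRAS: 1077 − 2P = 12P − 1793, so 2870 = 14P and P = 205.
Y = 1077 − 2·205 = 667.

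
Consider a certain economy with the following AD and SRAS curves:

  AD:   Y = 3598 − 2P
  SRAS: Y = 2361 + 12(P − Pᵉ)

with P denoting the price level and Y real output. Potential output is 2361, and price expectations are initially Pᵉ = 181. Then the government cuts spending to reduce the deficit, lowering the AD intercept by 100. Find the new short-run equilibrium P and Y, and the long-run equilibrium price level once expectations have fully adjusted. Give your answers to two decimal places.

Short run: P = 236.36, Y = 3025.29. Long run: P = 568.50.

AD shifts left: new AD is Y = 3498 − 2P. With Pᵉ = 181, SRAS is Y = 189 + 12P.
Short run: 3498 − 2P = 189 + 12P gives 3309 = 14P, so P = 236.36 and Y = 3498 − 2P = 3025.29.
Y = 3025.29 is above potential 2361; expectations adjust and SRAS shifts left until Y = 2361.
Long run: on the new AD curve, 2361 = 3498 − 2P gives P = 568.50.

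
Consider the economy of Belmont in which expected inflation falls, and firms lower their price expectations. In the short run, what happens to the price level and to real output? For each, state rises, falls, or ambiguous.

This is a favourable supply shock: SRAS shifts right.
Moving along the downward-sloping AD curve, P falls and Y rises.

Price level: falls; output: rises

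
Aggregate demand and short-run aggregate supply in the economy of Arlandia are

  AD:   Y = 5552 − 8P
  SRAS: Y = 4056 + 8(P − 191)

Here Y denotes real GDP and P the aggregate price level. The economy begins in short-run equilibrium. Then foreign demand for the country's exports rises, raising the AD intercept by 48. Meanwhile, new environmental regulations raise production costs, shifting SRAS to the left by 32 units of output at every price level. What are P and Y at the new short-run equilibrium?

P = 194, Y = 4048

After both shocks: AD is Y = 5600 − 8P and SRAS is Y = 2496 + 8P.
Setting them equal: 3104 = 16P, so P = 194.
Y = 5600 − 8·194 = 4048.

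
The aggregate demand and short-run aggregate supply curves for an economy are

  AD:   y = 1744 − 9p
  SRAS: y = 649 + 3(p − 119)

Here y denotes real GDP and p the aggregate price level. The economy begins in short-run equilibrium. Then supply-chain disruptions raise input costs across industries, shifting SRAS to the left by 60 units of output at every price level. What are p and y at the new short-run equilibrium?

p = 126, y = 610

This is a negative supply shock: SRAS shifts left.
New SRAS: y = 232 + 3p.
Set AD = SRAS: 1744 − 9p = 232 + 3p, so 1512 = 12p and p = 126.
y = 1744 − 9·126 = 610.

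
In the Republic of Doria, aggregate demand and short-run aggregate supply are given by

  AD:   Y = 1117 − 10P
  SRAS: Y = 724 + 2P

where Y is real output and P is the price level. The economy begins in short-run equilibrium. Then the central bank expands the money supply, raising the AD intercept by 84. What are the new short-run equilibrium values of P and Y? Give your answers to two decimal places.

P = 39.75, Y = 803.50

This is a positive demand shock: AD shifts right.
New AD: Y = 1201 − 10P.
Set AD = SRAS: 1201 − 10P = 724 + 2P, so 477 = 12P and P = 39.75.
Substituting into AD, Y = 803.50.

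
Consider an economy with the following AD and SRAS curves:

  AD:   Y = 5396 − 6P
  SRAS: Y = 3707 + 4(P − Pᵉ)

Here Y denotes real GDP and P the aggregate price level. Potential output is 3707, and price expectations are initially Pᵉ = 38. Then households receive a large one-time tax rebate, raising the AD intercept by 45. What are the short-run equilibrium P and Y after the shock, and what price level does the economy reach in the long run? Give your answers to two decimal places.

Short run: P = 188.60, Y = 4309.40. Long run: P = 289.00.

AD shifts right: new AD is Y = 5441 − 6P. With Pᵉ = 38, SRAS is Y = 3555 + 4P.
Short run: 5441 − 6P = 3555 + 4P gives 1886 = 10P, so P = 188.60 and Y = 5441 − 6P = 4309.40.
Y = 4309.40 is above potential 3707; expectations adjust and SRAS shifts left until Y = 3707.
Long run: on the new AD curve, 3707 = 5441 − 6P gives P = 289.00.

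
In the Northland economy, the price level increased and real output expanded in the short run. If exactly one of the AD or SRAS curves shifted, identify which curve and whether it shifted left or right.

AD shifted right

P rose and Y rose. An AD shift moves P and Y in the same direction; an SRAS shift moves them in opposite directions.
Here P and Y moved in the same direction, so the AD curve shifted.
Since Y rose, AD shifted right.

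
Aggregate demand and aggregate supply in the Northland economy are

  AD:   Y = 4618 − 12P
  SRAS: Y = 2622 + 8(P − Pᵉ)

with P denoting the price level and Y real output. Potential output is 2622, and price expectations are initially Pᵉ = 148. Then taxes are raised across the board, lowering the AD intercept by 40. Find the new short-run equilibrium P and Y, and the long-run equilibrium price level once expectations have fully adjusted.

AD shifts left: new AD is Y = 4578 − 12P. With Pᵉ = 148, SRAS is Y = 1438 + 8P.
Short run: 4578 − 12P = 1438 + 8P gives 3140 = 20P, so P = 157 and Y = 4578 − 12·157 = 2694.
Y = 2694 is above potential 2622; expectations adjust and SRAS shifts left until Y = 2622.
Long run: on the new AD curve, 2622 = 4578 − 12P gives P = 163.

Short run: P = 157, Y = 2694. Long run: P = 163.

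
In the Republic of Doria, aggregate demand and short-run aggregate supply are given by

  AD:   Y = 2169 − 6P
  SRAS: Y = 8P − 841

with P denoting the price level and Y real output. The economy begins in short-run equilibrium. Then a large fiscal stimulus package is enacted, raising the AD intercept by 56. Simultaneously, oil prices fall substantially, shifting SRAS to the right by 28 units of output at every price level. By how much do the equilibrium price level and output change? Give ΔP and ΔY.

After both shocks: AD is Y = 2225 − 6P and SRAS is Y = 8P − 813.
Setting them equal: 3038 = 14P, so P = 217.
Y = 2225 − 6·217 = 923.
Initially P = 215, Y = 879, so ΔP = +2 and ΔY = +44.

ΔP = +2, ΔY = +44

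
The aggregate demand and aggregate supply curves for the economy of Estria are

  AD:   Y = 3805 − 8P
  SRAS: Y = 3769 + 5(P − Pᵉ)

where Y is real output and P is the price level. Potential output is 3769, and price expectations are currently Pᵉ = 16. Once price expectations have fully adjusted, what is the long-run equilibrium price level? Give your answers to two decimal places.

Long-run P = 4.50

Short run: with Pᵉ = 16, SRAS is Y = 3689 + 5P. Setting AD = SRAS gives 116 = 13P, so P = 8.92 and Y = 3805 − 8P = 3733.62.
Output 3733.62 is below potential 3769, so over time expected prices fall and SRAS shifts right until Y returns to 3769.
Long run: Y = 3769 on the AD curve gives 3769 = 3805 − 8P, so P = 4.50.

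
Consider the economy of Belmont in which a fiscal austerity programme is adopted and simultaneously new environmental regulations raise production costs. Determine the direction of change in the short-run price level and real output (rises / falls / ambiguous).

Price level: ambiguous; output: falls

The first event is a negative demand shock: AD shifts left, which by itself pushes P down and Y down.
The second is an adverse supply shock: SRAS shifts left, which by itself pushes P up and Y down.
The two shocks push P in opposite directions, so the effect on P is ambiguous. Both shocks push Y down, so Y falls.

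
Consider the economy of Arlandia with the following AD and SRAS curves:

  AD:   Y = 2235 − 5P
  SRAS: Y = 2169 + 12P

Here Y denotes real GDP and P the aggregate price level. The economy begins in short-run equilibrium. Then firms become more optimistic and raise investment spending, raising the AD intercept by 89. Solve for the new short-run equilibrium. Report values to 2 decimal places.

This is a positive demand shock: AD shifts right.
New AD: Y = 2324 − 5P.
Set AD = SRAS: 2324 − 5P = 2169 + 12P, so 155 = 17P and P = 9.12.
Substituting into AD, Y = 2278.41.

P = 9.12, Y = 2278.41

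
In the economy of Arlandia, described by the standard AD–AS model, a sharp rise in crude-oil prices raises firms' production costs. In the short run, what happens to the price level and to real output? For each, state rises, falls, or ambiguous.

This is an adverse supply shock: SRAS shifts left.
Moving along the downward-sloping AD curve, P rises and Y falls.

Price level: rises; output: falls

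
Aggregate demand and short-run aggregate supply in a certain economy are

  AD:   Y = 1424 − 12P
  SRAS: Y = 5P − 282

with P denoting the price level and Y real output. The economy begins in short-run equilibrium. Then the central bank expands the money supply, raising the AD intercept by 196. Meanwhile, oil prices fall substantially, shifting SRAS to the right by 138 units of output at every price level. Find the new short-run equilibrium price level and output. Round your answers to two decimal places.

After both shocks: AD is Y = 1620 − 12P and SRAS is Y = 5P − 144.
Setting them equal: 1764 = 17P, so P = 103.76.
Substituting into AD, Y = 374.82.

P = 103.76, Y = 374.82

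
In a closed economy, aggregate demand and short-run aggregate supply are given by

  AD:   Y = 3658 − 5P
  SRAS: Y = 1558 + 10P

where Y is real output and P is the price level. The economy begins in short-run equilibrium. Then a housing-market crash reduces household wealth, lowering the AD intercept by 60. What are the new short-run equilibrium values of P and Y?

P = 136, Y = 2918

This is a negative demand shock: AD shifts left.
New AD: Y = 3598 − 5P.
Set AD = SRAS: 3598 − 5P = 1558 + 10P, so 2040 = 15P and P = 136.
Y = 3598 − 5·136 = 2918.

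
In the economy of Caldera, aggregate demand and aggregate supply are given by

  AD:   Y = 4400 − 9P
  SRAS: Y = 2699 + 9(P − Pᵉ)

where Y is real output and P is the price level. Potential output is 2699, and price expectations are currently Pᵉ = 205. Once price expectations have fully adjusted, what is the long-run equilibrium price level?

Long-run P = 189

Short run: with Pᵉ = 205, SRAS is Y = 854 + 9P. Setting AD = SRAS gives 3546 = 18P, so P = 197 and Y = 4400 − 9·197 = 2627.
Output 2627 is below potential 2699, so over time expected prices fall and SRAS shifts right until Y returns to 2699.
Long run: Y = 2699 on the AD curve gives 2699 = 4400 − 9P, so P = 189.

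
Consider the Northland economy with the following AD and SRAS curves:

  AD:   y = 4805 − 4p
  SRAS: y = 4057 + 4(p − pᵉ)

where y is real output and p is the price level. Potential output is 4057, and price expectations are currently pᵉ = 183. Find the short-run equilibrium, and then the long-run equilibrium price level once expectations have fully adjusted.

Short run: with pᵉ = 183, SRAS is y = 3325 + 4p. Setting AD = SRAS gives 1480 = 8p, so p = 185 and y = 4805 − 4·185 = 4065.
Output 4065 is above potential 4057, so over time expected prices rise and SRAS shifts left until y returns to 4057.
Long run: y = 4057 on the AD curve gives 4057 = 4805 − 4p, so p = 187.

Short run: p = 185, y = 4065. Long run: p = 187.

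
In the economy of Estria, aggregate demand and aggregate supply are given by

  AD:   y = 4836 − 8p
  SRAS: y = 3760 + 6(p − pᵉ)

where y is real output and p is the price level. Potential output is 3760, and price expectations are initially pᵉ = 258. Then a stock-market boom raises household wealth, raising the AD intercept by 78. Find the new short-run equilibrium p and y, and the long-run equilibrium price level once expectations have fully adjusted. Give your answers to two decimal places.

Short run: p = 193.00, y = 3370.00. Long run: p = 144.25.

AD shifts right: new AD is y = 4914 − 8p. With pᵉ = 258, SRAS is y = 2212 + 6p.
Short run: 4914 − 8p = 2212 + 6p gives 2702 = 14p, so p = 193.00 and y = 4914 − 8p = 3370.00.
y = 3370.00 is below potential 3760; expectations adjust and SRAS shifts right until y = 3760.
Long run: on the new AD curve, 3760 = 4914 − 8p gives p = 144.25.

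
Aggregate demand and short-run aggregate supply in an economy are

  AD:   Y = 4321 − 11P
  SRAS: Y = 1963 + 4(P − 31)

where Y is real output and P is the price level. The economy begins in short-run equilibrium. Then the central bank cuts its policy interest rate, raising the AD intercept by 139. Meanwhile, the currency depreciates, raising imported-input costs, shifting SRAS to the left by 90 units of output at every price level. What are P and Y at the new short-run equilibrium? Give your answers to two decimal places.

P = 180.73, Y = 2471.93

After both shocks: AD is Y = 4460 − 11P and SRAS is Y = 1749 + 4P.
Setting them equal: 2711 = 15P, so P = 180.73.
Substituting into AD, Y = 2471.93.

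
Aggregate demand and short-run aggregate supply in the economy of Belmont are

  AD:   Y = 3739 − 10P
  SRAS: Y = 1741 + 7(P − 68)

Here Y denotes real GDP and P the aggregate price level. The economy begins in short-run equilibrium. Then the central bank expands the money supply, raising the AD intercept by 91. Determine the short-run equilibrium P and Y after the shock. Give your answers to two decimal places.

This is a positive demand shock: AD shifts right.
New AD: Y = 3830 − 10P.
SRAS can be written Y = 1265 + 7P.
Set AD = SRAS: 3830 − 10P = 1265 + 7P, so 2565 = 17P and P = 150.88.
Substituting into AD, Y = 2321.18.

P = 150.88, Y = 2321.18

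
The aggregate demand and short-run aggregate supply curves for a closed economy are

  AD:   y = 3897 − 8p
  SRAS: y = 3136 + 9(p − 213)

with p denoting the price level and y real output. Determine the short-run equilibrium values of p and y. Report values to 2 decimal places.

p = 157.53, y = 2636.76

Write SRAS as y = 3136 + 9p − 1917 = 1219 + 9p.
Set AD = SRAS: 3897 − 8p = 1219 + 9p, so 2678 = 17p and p = 157.53.
Substituting into AD, y = 3897 − 8p = 2636.76.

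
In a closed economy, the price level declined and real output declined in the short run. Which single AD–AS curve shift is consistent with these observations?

P fell and Y fell. An AD shift moves P and Y in the same direction; an SRAS shift moves them in opposite directions.
Here P and Y moved in the same direction, so the AD curve shifted.
Since Y fell, AD shifted left.

AD shifted left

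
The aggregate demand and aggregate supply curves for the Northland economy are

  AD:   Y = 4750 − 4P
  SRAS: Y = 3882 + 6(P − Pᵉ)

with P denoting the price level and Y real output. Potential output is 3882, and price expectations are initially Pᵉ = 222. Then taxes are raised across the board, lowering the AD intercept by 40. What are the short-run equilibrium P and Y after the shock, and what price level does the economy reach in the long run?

Short run: P = 216, Y = 3846. Long run: P = 207.

AD shifts left: new AD is Y = 4710 − 4P. With Pᵉ = 222, SRAS is Y = 2550 + 6P.
Short run: 4710 − 4P = 2550 + 6P gives 2160 = 10P, so P = 216 and Y = 4710 − 4·216 = 3846.
Y = 3846 is below potential 3882; expectations adjust and SRAS shifts right until Y = 3882.
Long run: on the new AD curve, 3882 = 4710 − 4P gives P = 207.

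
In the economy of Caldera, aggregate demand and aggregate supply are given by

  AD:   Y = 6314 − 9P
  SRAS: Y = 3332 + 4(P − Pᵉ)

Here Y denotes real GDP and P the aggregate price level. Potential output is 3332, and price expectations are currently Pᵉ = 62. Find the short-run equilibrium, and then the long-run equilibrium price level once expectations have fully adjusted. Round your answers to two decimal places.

Short run: P = 248.46, Y = 4077.85. Long run: P = 331.33.

Short run: with Pᵉ = 62, SRAS is Y = 3084 + 4P. Setting AD = SRAS gives 3230 = 13P, so P = 248.46 and Y = 6314 − 9P = 4077.85.
Output 4077.85 is above potential 3332, so over time expected prices rise and SRAS shifts left until Y returns to 3332.
Long run: Y = 3332 on the AD curve gives 3332 = 6314 − 9P, so P = 331.33.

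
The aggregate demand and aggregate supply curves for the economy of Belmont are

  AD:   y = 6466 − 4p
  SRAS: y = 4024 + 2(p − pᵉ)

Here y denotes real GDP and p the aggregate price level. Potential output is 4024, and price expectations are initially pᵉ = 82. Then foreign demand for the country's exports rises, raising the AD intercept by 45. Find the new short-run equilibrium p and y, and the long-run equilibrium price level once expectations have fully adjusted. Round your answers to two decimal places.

AD shifts right: new AD is y = 6511 − 4p. With pᵉ = 82, SRAS is y = 3860 + 2p.
Short run: 6511 − 4p = 3860 + 2p gives 2651 = 6p, so p = 441.83 and y = 6511 − 4p = 4743.67.
y = 4743.67 is above potential 4024; expectations adjust and SRAS shifts left until y = 4024.
Long run: on the new AD curve, 4024 = 6511 − 4p gives p = 621.75.

Short run: p = 441.83, y = 4743.67. Long run: p = 621.75.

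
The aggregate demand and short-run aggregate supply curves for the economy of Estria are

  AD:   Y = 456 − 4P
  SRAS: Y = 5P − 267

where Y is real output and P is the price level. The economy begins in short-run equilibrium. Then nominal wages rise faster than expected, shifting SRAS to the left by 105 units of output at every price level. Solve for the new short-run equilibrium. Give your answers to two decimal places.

This is a negative supply shock: SRAS shifts left.
New SRAS: Y = 5P − 372.
Set AD = SRAS: 456 − 4P = 5P − 372, so 828 = 9P and P = 92.00.
Substituting into AD, Y = 88.00.

P = 92.00, Y = 88.00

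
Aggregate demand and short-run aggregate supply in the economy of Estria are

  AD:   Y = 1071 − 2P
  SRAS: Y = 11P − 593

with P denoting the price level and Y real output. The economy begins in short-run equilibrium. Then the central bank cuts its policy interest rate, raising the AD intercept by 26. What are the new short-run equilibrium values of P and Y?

P = 130, Y = 837

This is a positive demand shock: AD shifts right.
New AD: Y = 1097 − 2P.
Set AD = SRAS: 1097 − 2P = 11P − 593, so 1690 = 13P and P = 130.
Y = 1097 − 2·130 = 837.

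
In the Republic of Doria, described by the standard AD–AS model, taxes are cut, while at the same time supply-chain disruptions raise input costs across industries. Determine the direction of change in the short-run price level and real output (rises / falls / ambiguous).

The first event is a positive demand shock: AD shifts right, which by itself pushes P up and Y up.
The second is an adverse supply shock: SRAS shifts left, which by itself pushes P up and Y down.
Both shocks push P up, so P rises. The two shocks push Y in opposite directions, so the effect on Y is ambiguous.

Price level: rises; output: ambiguous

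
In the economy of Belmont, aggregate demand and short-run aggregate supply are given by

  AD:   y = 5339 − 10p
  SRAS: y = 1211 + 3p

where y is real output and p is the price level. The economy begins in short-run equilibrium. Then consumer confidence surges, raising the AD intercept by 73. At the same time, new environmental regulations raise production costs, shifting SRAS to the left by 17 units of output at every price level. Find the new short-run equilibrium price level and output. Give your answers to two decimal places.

After both shocks: AD is y = 5412 − 10p and SRAS is y = 1194 + 3p.
Setting them equal: 4218 = 13p, so p = 324.46.
Substituting into AD, y = 2167.38.

p = 324.46, y = 2167.38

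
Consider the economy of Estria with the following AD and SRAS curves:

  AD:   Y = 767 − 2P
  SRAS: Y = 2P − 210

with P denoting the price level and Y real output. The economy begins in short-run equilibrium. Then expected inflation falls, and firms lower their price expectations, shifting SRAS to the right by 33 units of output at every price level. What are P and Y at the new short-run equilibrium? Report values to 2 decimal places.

P = 236.00, Y = 295.00

This is a positive supply shock: SRAS shifts right.
New SRAS: Y = 2P − 177.
Set AD = SRAS: 767 − 2P = 2P − 177, so 944 = 4P and P = 236.00.
Substituting into AD, Y = 295.00.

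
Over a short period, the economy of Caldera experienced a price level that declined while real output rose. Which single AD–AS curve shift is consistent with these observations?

P fell and Y rose. An AD shift moves P and Y in the same direction; an SRAS shift moves them in opposite directions.
Here P and Y moved in opposite directions, so the SRAS curve shifted.
Since Y rose, SRAS shifted right.

SRAS shifted right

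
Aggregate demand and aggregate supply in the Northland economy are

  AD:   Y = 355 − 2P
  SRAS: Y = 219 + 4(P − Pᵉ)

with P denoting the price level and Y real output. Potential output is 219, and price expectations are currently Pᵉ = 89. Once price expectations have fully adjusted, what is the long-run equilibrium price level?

Long-run P = 68

Short run: with Pᵉ = 89, SRAS is Y = 4P − 137. Setting AD = SRAS gives 492 = 6P, so P = 82 and Y = 355 − 2·82 = 191.
Output 191 is below potential 219, so over time expected prices fall and SRAS shifts right until Y returns to 219.
Long run: Y = 219 on the AD curve gives 219 = 355 − 2P, so P = 68.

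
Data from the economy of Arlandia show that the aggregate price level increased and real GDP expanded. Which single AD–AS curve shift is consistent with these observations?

AD shifted right

P rose and Y rose. An AD shift moves P and Y in the same direction; an SRAS shift moves them in opposite directions.
Here P and Y moved in the same direction, so the AD curve shifted.
Since Y rose, AD shifted right.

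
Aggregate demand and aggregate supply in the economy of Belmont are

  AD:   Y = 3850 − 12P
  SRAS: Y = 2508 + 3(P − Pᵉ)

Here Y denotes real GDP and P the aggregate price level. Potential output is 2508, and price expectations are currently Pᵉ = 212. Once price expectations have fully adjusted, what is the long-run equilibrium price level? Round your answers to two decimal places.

Long-run P = 111.83

Short run: with Pᵉ = 212, SRAS is Y = 1872 + 3P. Setting AD = SRAS gives 1978 = 15P, so P = 131.87 and Y = 3850 − 12P = 2267.60.
Output 2267.60 is below potential 2508, so over time expected prices fall and SRAS shifts right until Y returns to 2508.
Long run: Y = 2508 on the AD curve gives 2508 = 3850 − 12P, so P = 111.83.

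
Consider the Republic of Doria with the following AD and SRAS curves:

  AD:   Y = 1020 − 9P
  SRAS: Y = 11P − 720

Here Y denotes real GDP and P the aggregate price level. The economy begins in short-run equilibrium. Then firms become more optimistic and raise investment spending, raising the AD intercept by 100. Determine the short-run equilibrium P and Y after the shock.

This is a positive demand shock: AD shifts right.
New AD: Y = 1120 − 9P.
Set AD = SRAS: 1120 − 9P = 11P − 720, so 1840 = 20P and P = 92.
Y = 1120 − 9·92 = 292.

P = 92, Y = 292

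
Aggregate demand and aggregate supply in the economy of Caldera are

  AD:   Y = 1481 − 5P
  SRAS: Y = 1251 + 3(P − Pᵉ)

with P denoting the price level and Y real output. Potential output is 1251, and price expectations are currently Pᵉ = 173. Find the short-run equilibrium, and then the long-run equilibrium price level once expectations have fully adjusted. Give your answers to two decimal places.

Short run: P = 93.63, Y = 1012.88. Long run: P = 46.00.

Short run: with Pᵉ = 173, SRAS is Y = 732 + 3P. Setting AD = SRAS gives 749 = 8P, so P = 93.63 and Y = 1481 − 5P = 1012.88.
Output 1012.88 is below potential 1251, so over time expected prices fall and SRAS shifts right until Y returns to 1251.
Long run: Y = 1251 on the AD curve gives 1251 = 1481 − 5P, so P = 46.00.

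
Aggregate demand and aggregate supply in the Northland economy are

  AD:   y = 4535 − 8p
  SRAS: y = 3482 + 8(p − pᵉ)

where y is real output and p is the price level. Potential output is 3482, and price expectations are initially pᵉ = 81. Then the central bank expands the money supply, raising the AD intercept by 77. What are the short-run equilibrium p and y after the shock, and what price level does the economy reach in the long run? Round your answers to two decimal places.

Short run: p = 111.13, y = 3723.00. Long run: p = 141.25.

AD shifts right: new AD is y = 4612 − 8p. With pᵉ = 81, SRAS is y = 2834 + 8p.
Short run: 4612 − 8p = 2834 + 8p gives 1778 = 16p, so p = 111.13 and y = 4612 − 8p = 3723.00.
y = 3723.00 is above potential 3482; expectations adjust and SRAS shifts left until y = 3482.
Long run: on the new AD curve, 3482 = 4612 − 8p gives p = 141.25.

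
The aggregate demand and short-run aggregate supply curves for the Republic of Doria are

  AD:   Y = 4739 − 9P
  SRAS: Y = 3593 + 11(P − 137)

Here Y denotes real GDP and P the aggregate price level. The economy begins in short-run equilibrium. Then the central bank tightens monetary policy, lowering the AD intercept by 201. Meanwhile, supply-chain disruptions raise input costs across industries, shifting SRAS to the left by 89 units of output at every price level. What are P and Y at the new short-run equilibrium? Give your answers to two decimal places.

After both shocks: AD is Y = 4538 − 9P and SRAS is Y = 1997 + 11P.
Setting them equal: 2541 = 20P, so P = 127.05.
Substituting into AD, Y = 3394.55.

P = 127.05, Y = 3394.55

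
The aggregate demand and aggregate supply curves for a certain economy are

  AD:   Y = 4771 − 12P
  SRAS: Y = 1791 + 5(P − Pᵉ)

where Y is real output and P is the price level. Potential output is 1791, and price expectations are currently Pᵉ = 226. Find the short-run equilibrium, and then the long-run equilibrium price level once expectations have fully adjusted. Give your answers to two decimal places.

Short run: P = 241.76, Y = 1869.82. Long run: P = 248.33.

Short run: with Pᵉ = 226, SRAS is Y = 661 + 5P. Setting AD = SRAS gives 4110 = 17P, so P = 241.76 and Y = 4771 − 12P = 1869.82.
Output 1869.82 is above potential 1791, so over time expected prices rise and SRAS shifts left until Y returns to 1791.
Long run: Y = 1791 on the AD curve gives 1791 = 4771 − 12P, so P = 248.33.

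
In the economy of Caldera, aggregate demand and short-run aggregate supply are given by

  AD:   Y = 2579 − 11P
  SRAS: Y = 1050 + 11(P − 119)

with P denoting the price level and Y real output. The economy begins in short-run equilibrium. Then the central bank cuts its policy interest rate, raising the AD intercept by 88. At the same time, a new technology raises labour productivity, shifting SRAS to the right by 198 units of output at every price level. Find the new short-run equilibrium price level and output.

P = 124, Y = 1303

After both shocks: AD is Y = 2667 − 11P and SRAS is Y = 11P − 61.
Setting them equal: 2728 = 22P, so P = 124.
Y = 2667 − 11·124 = 1303.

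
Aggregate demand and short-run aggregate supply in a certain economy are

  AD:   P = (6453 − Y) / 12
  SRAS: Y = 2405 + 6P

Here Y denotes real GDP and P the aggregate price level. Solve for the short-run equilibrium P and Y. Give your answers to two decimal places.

Rearrange AD to Y = 6453 − 12P.
Set AD = SRAS: 6453 − 12P = 2405 + 6P, so 4048 = 18P and P = 224.89.
Substituting into AD, Y = 6453 − 12P = 3754.33.

P = 224.89, Y = 3754.33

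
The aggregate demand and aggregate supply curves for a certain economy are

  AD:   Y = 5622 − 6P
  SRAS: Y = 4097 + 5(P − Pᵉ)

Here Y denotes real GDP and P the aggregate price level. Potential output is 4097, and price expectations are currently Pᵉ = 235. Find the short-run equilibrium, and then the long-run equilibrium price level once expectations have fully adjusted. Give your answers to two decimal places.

Short run: with Pᵉ = 235, SRAS is Y = 2922 + 5P. Setting AD = SRAS gives 2700 = 11P, so P = 245.45 and Y = 5622 − 6P = 4149.27.
Output 4149.27 is above potential 4097, so over time expected prices rise and SRAS shifts left until Y returns to 4097.
Long run: Y = 4097 on the AD curve gives 4097 = 5622 − 6P, so P = 254.17.

Short run: P = 245.45, Y = 4149.27. Long run: P = 254.17.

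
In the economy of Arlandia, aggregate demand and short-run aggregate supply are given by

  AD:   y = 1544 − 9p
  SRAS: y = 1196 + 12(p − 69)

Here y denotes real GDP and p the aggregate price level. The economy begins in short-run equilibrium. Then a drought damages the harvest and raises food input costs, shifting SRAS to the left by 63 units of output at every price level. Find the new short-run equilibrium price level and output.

This is a negative supply shock: SRAS shifts left.
New SRAS: y = 305 + 12p.
Set AD = SRAS: 1544 − 9p = 305 + 12p, so 1239 = 21p and p = 59.
y = 1544 − 9·59 = 1013.

p = 59, y = 1013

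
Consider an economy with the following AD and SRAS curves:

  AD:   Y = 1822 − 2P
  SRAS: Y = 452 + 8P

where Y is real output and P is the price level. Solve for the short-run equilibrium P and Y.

P = 137, Y = 1548

Set AD = SRAS: 1822 − 2P = 452 + 8P, so 1370 = 10P and P = 137.
Then Y = 1822 − 2·137 = 1548.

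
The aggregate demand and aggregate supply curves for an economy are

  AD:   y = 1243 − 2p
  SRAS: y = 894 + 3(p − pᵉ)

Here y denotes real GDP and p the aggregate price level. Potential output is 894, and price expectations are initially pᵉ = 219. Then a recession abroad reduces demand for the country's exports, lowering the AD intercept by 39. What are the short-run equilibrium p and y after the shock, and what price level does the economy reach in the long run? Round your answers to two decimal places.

AD shifts left: new AD is y = 1204 − 2p. With pᵉ = 219, SRAS is y = 237 + 3p.
Short run: 1204 − 2p = 237 + 3p gives 967 = 5p, so p = 193.40 and y = 1204 − 2p = 817.20.
y = 817.20 is below potential 894; expectations adjust and SRAS shifts right until y = 894.
Long run: on the new AD curve, 894 = 1204 − 2p gives p = 155.00.

Short run: p = 193.40, y = 817.20. Long run: p = 155.00.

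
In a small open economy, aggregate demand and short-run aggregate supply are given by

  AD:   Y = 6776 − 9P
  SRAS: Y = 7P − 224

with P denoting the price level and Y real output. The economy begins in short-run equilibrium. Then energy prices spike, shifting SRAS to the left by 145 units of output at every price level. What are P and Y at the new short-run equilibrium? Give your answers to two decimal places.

P = 446.56, Y = 2756.94

This is a negative supply shock: SRAS shifts left.
New SRAS: Y = 7P − 369.
Set AD = SRAS: 6776 − 9P = 7P − 369, so 7145 = 16P and P = 446.56.
Substituting into AD, Y = 2756.94.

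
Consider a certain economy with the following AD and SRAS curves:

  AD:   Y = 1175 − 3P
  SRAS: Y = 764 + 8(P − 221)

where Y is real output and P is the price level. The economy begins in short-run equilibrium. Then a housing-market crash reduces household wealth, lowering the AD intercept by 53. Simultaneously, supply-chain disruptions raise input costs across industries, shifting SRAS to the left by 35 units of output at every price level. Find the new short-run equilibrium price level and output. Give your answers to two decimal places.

After both shocks: AD is Y = 1122 − 3P and SRAS is Y = 8P − 1039.
Setting them equal: 2161 = 11P, so P = 196.45.
Substituting into AD, Y = 532.64.

P = 196.45, Y = 532.64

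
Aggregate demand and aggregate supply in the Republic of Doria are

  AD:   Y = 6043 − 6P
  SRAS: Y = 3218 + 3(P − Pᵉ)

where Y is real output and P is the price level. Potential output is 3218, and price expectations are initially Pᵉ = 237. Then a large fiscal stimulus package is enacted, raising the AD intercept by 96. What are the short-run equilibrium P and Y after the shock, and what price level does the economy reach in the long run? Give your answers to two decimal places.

AD shifts right: new AD is Y = 6139 − 6P. With Pᵉ = 237, SRAS is Y = 2507 + 3P.
Short run: 6139 − 6P = 2507 + 3P gives 3632 = 9P, so P = 403.56 and Y = 6139 − 6P = 3717.67.
Y = 3717.67 is above potential 3218; expectations adjust and SRAS shifts left until Y = 3218.
Long run: on the new AD curve, 3218 = 6139 − 6P gives P = 486.83.

Short run: P = 403.56, Y = 3717.67. Long run: P = 486.83.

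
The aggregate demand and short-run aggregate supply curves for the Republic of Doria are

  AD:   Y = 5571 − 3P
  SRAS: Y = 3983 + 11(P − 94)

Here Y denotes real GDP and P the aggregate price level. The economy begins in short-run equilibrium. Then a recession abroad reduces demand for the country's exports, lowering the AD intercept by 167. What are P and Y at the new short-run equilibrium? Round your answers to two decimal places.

P = 175.36, Y = 4877.93

This is a negative demand shock: AD shifts left.
New AD: Y = 5404 − 3P.
SRAS can be written Y = 2949 + 11P.
Set AD = SRAS: 5404 − 3P = 2949 + 11P, so 2455 = 14P and P = 175.36.
Substituting into AD, Y = 4877.93.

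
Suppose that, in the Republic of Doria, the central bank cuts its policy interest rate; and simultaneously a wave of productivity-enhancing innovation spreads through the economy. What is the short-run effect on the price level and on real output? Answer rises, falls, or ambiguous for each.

The first event is a positive demand shock: AD shifts right, which by itself pushes P up and Y up.
The second is a favourable supply shock: SRAS shifts right, which by itself pushes P down and Y up.
The two shocks push P in opposite directions, so the effect on P is ambiguous. Both shocks push Y up, so Y rises.

Price level: ambiguous; output: rises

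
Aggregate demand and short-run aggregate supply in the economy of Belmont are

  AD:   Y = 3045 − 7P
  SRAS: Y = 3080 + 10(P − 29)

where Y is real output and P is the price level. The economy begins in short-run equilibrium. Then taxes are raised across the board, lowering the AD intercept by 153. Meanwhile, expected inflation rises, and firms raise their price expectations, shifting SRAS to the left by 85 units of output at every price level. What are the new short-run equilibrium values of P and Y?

After both shocks: AD is Y = 2892 − 7P and SRAS is Y = 2705 + 10P.
Setting them equal: 187 = 17P, so P = 11.
Y = 2892 − 7·11 = 2815.

P = 11, Y = 2815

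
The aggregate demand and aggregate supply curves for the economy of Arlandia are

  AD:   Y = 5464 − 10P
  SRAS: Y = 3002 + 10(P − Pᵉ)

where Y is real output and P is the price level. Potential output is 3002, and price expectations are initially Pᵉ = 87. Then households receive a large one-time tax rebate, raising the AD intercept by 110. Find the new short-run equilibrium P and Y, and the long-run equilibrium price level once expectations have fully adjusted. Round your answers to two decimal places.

Short run: P = 172.10, Y = 3853.00. Long run: P = 257.20.

AD shifts right: new AD is Y = 5574 − 10P. With Pᵉ = 87, SRAS is Y = 2132 + 10P.
Short run: 5574 − 10P = 2132 + 10P gives 3442 = 20P, so P = 172.10 and Y = 5574 − 10P = 3853.00.
Y = 3853.00 is above potential 3002; expectations adjust and SRAS shifts left until Y = 3002.
Long run: on the new AD curve, 3002 = 5574 − 10P gives P = 257.20.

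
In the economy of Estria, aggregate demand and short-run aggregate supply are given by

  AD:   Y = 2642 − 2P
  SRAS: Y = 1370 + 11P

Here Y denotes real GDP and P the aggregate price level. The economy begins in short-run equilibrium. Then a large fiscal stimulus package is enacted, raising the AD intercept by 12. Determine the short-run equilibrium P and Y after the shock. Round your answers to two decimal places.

This is a positive demand shock: AD shifts right.
New AD: Y = 2654 − 2P.
Set AD = SRAS: 2654 − 2P = 1370 + 11P, so 1284 = 13P and P = 98.77.
Substituting into AD, Y = 2456.46.

P = 98.77, Y = 2456.46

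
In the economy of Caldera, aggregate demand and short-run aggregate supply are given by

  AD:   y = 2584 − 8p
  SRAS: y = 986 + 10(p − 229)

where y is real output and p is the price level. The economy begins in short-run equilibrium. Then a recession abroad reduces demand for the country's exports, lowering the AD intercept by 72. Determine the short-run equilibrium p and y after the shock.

This is a negative demand shock: AD shifts left.
New AD: y = 2512 − 8p.
SRAS can be written y = 10p − 1304.
Set AD = SRAS: 2512 − 8p = 10p − 1304, so 3816 = 18p and p = 212.
y = 2512 − 8·212 = 816.

p = 212, y = 816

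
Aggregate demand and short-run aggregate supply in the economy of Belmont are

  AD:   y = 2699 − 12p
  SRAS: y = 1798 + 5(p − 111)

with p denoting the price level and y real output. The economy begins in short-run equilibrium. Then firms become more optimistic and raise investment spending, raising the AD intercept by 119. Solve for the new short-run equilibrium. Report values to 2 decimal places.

p = 92.65, y = 1706.24

This is a positive demand shock: AD shifts right.
New AD: y = 2818 − 12p.
SRAS can be written y = 1243 + 5p.
Set AD = SRAS: 2818 − 12p = 1243 + 5p, so 1575 = 17p and p = 92.65.
Substituting into AD, y = 1706.24.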